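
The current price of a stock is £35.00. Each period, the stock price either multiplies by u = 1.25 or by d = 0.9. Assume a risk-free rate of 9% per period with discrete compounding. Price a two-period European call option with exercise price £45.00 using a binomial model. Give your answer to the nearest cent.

£2.40

Risk-neutral probability p = (1 + 0.09 − 0.9)/(1.25 − 0.9) = 0.1900/0.3500 = 0.5429
Terminal stock prices: S_uu = 54.69, S_ud = 39.38, S_dd = 28.35
Terminal payoffs (S − K): max(9.688, 0) = 9.688, max(-5.625, 0) = 0, max(-16.65, 0) = 0
Node u (S = 43.75): V_u = 1/1.09·[0.5429·9.6875 + 0.4571·0.0000] = 4.8247
Node d (S = 31.5): V_d = 1/1.09·[0.5429·0.0000 + 0.4571·0.0000] = 0.0000
Node 0 (S = 35): V_0 = 1/1.09·[0.5429·4.8247 + 0.4571·0.0000] = 2.4029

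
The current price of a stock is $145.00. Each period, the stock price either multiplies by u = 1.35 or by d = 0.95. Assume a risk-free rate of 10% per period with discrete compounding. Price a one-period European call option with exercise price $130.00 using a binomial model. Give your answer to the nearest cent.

$26.82

Risk-neutral probability p = (1 + 0.1 − 0.95)/(1.35 − 0.95) = 0.1500/0.4000 = 0.3750
Terminal stock prices: S_u = 195.8, S_d = 137.8
Terminal payoffs (S − K): max(65.75, 0) = 65.75, max(7.75, 0) = 7.75
Node 0 (S = 145): V_0 = 1/1.1·[0.3750·65.7500 + 0.6250·7.7500] = 26.8182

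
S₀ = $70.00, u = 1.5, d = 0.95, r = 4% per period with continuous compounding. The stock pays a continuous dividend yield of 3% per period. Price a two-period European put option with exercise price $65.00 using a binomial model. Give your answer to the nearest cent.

$1.34

Per-period risk-free factor R = e^0.04 = 1.0408; dividend-adjusted growth = e^(0.04−0.03) = 1.0101.
Risk-neutral probability p = (1.0101 − 0.95)/(1.5 − 0.95) = 0.0601/0.5500 = 0.1092
Terminal stock prices: S_uu = 157.5, S_ud = 99.75, S_dd = 63.17
Terminal payoffs (K − S): max(-92.5, 0) = 0, max(-34.75, 0) = 0, max(1.825, 0) = 1.825
Node u (S = 105): V_u = e^(−0.04)·[0.1092·0.0000 + 0.8908·0.0000] = 0.0000
Node d (S = 66.5): V_d = e^(−0.04)·[0.1092·0.0000 + 0.8908·1.8250] = 1.5620
Node 0 (S = 70): V_0 = e^(−0.04)·[0.1092·0.0000 + 0.8908·1.5620] = 1.3369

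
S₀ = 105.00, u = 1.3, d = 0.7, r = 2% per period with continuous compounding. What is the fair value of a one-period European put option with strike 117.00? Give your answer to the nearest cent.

Risk-neutral probability p = (e^0.02 − 0.7)/(1.3 − 0.7) = 0.3202/0.6000 = 0.5337
Terminal stock prices: S_u = 136.5, S_d = 73.5
Terminal payoffs (K − S): max(-19.5, 0) = 0, max(43.5, 0) = 43.5
Node 0 (S = 105): V_0 = e^(−0.02)·[0.5337·0.0000 + 0.4663·43.5000] = 19.8837

19.88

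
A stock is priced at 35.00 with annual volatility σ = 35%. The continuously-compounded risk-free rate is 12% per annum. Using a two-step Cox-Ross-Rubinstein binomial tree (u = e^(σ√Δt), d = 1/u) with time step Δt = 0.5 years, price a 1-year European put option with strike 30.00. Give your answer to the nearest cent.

CRR parameters: u = e^(σ√Δt) = e^(0.35·√0.5) = 1.2808, d = 1/u = 0.7808
Per-period rate: rΔt = 0.12·0.5 = 0.06, so R = e^0.06 = 1.0618
Risk-neutral probability p = (e^0.06 − 0.7808)/(1.2808 − 0.7808) = 0.2811/0.5000 = 0.5621
Terminal stock prices: S_uu = 57.42, S_ud = 35, S_dd = 21.34
Terminal payoffs (K − S): max(-27.42, 0) = 0, max(-5, 0) = 0, max(8.664, 0) = 8.664
Node u (S = 44.83): V_u = e^(−0.06)·[0.5621·0.0000 + 0.4379·0.0000] = 0.0000
Node d (S = 27.33): V_d = e^(−0.06)·[0.5621·0.0000 + 0.4379·8.6645] = 3.5732
Node 0 (S = 35): V_0 = e^(−0.06)·[0.5621·0.0000 + 0.4379·3.5732] = 1.4736

1.47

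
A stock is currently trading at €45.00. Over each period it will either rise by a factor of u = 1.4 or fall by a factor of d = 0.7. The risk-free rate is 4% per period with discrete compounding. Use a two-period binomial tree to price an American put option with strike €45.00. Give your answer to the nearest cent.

€6.88

Risk-neutral probability p = (1 + 0.04 − 0.7)/(1.4 − 0.7) = 0.3400/0.7000 = 0.4857
Terminal stock prices: S_uu = 88.2, S_ud = 44.1, S_dd = 22.05
Terminal payoffs (K − S): max(-43.2, 0) = 0, max(0.9, 0) = 0.9, max(22.95, 0) = 22.95
Node u (S = 63): continuation = 1/1.04·[0.4857·0.0000 + 0.5143·0.9000] = 0.4451; exercise value = 0.0000 ≤ continuation, so V_u = 0.4451
Node d (S = 31.5): continuation = 1/1.04·[0.4857·0.9000 + 0.5143·22.9500] = 11.7692; exercise value = 13.5000 > continuation, so V_d = 13.5000 (exercise)
Node 0 (S = 45): continuation = 1/1.04·[0.4857·0.4451 + 0.5143·13.5000] = 6.8837; exercise value = 0.0000 ≤ continuation, so V_0 = 6.8837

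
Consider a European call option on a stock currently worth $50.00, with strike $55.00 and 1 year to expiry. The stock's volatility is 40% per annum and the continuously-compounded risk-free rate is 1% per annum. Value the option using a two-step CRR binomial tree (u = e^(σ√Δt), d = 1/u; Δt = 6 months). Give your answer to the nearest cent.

$6.29

CRR parameters: u = e^(σ√Δt) = e^(0.4·√0.5) = 1.3269, d = 1/u = 0.7536
Per-period rate: rΔt = 0.01·0.5 = 0.005, so R = e^0.005 = 1.0050
Risk-neutral probability p = (e^0.005 − 0.7536)/(1.3269 − 0.7536) = 0.2514/0.5733 = 0.4385
Terminal stock prices: S_uu = 88.03, S_ud = 50, S_dd = 28.4
Terminal payoffs (S − K): max(33.03, 0) = 33.03, max(-5, 0) = 0, max(-26.6, 0) = 0
Node u (S = 66.34): V_u = e^(−0.005)·[0.4385·33.0327 + 0.5615·0.0000] = 14.4126
Node d (S = 37.68): V_d = e^(−0.005)·[0.4385·0.0000 + 0.5615·0.0000] = 0.0000
Node 0 (S = 50): V_0 = e^(−0.005)·[0.4385·14.4126 + 0.5615·0.0000] = 6.2884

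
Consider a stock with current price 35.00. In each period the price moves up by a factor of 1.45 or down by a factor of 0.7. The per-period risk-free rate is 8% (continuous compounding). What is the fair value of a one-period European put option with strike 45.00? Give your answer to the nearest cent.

Risk-neutral probability p = (e^0.08 − 0.7)/(1.45 − 0.7) = 0.3833/0.7500 = 0.5110
Terminal stock prices: S_u = 50.75, S_d = 24.5
Terminal payoffs (K − S): max(-5.75, 0) = 0, max(20.5, 0) = 20.5
Node 0 (S = 35): V_0 = e^(−0.08)·[0.5110·0.0000 + 0.4890·20.5000] = 9.2528

9.25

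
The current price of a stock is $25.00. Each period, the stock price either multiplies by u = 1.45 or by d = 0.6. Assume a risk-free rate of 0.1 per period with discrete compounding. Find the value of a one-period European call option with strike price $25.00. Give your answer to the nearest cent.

Risk-neutral probability p = (1 + 0.1 − 0.6)/(1.45 − 0.6) = 0.5000/0.8500 = 0.5882
Terminal stock prices: S_u = 36.25, S_d = 15
Terminal payoffs (S − K): max(11.25, 0) = 11.25, max(-10, 0) = 0
Node 0 (S = 25): V_0 = 1/1.1·[0.5882·11.2500 + 0.4118·0.0000] = 6.0160

$6.02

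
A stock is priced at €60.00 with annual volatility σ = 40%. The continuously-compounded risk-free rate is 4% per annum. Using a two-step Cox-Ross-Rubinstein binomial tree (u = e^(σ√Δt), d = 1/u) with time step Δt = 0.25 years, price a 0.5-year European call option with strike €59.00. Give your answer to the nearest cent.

CRR parameters: u = e^(σ√Δt) = e^(0.4·√0.25) = 1.2214, d = 1/u = 0.8187
Per-period rate: rΔt = 0.04·0.25 = 0.01, so R = e^0.01 = 1.0101
Risk-neutral probability p = (e^0.01 − 0.8187)/(1.2214 − 0.8187) = 0.1913/0.4027 = 0.4751
Terminal stock prices: S_uu = 89.51, S_ud = 60, S_dd = 40.22
Terminal payoffs (S − K): max(30.51, 0) = 30.51, max(1, 0) = 1, max(-18.78, 0) = 0
Node u (S = 73.28): V_u = e^(−0.01)·[0.4751·30.5095 + 0.5249·1.0000] = 14.8712
Node d (S = 49.12): V_d = e^(−0.01)·[0.4751·1.0000 + 0.5249·0.0000] = 0.4704
Node 0 (S = 60): V_0 = e^(−0.01)·[0.4751·14.8712 + 0.5249·0.4704] = 7.2398

€7.24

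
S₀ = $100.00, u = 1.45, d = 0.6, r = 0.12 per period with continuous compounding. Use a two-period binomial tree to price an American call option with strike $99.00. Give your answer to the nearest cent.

Risk-neutral probability p = (e^0.12 − 0.6)/(1.45 − 0.6) = 0.5275/0.8500 = 0.6206
Terminal stock prices: S_uu = 210.2, S_ud = 87, S_dd = 36
Terminal payoffs (S − K): max(111.2, 0) = 111.2, max(-12, 0) = 0, max(-63, 0) = 0
Node u (S = 145): continuation = e^(−0.12)·[0.6206·111.2500 + 0.3794·0.0000] = 61.2330; exercise value = 46.0000 ≤ continuation, so V_u = 61.2330
Node d (S = 60): continuation = e^(−0.12)·[0.6206·0.0000 + 0.3794·0.0000] = 0.0000; exercise value = 0.0000 ≤ continuation, so V_d = 0.0000
Node 0 (S = 100): continuation = e^(−0.12)·[0.6206·61.2330 + 0.3794·0.0000] = 33.7032; exercise value = 1.0000 ≤ continuation, so V_0 = 33.7032

$33.70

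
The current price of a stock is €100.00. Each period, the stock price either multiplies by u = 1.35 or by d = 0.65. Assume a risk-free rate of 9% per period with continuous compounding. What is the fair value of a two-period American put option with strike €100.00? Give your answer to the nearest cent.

Risk-neutral probability p = (e^0.09 − 0.65)/(1.35 − 0.65) = 0.4442/0.7000 = 0.6345
Terminal stock prices: S_uu = 182.3, S_ud = 87.75, S_dd = 42.25
Terminal payoffs (K − S): max(-82.25, 0) = 0, max(12.25, 0) = 12.25, max(57.75, 0) = 57.75
Node u (S = 135): continuation = e^(−0.09)·[0.6345·0.0000 + 0.3655·12.2500] = 4.0916; exercise value = 0.0000 ≤ continuation, so V_u = 4.0916
Node d (S = 65): continuation = e^(−0.09)·[0.6345·12.2500 + 0.3655·57.7500] = 26.3931; exercise value = 35.0000 > continuation, so V_d = 35.0000 (exercise)
Node 0 (S = 100): continuation = e^(−0.09)·[0.6345·4.0916 + 0.3655·35.0000] = 14.0632; exercise value = 0.0000 ≤ continuation, so V_0 = 14.0632

€14.06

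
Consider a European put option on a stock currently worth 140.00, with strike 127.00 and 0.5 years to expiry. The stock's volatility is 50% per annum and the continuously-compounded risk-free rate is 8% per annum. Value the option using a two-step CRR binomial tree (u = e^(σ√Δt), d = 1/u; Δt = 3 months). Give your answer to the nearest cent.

11.03

CRR parameters: u = e^(σ√Δt) = e^(0.5·√0.25) = 1.2840, d = 1/u = 0.7788
Per-period rate: rΔt = 0.08·0.25 = 0.02, so R = e^0.02 = 1.0202
Risk-neutral probability p = (e^0.02 − 0.7788)/(1.2840 − 0.7788) = 0.2414/0.5052 = 0.4778
Terminal stock prices: S_uu = 230.8, S_ud = 140, S_dd = 84.91
Terminal payoffs (K − S): max(-103.8, 0) = 0, max(-13, 0) = 0, max(42.09, 0) = 42.09
Node u (S = 179.8): V_u = e^(−0.02)·[0.4778·0.0000 + 0.5222·0.0000] = 0.0000
Node d (S = 109): V_d = e^(−0.02)·[0.4778·0.0000 + 0.5222·42.0857] = 21.5416
Node 0 (S = 140): V_0 = e^(−0.02)·[0.4778·0.0000 + 0.5222·21.5416] = 11.0261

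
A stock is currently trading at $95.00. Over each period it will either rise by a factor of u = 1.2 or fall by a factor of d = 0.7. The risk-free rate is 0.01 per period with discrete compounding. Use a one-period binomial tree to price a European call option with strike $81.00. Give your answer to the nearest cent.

Risk-neutral probability p = (1 + 0.01 − 0.7)/(1.2 − 0.7) = 0.3100/0.5000 = 0.6200
Terminal stock prices: S_u = 114, S_d = 66.5
Terminal payoffs (S − K): max(33, 0) = 33, max(-14.5, 0) = 0
Node 0 (S = 95): V_0 = 1/1.01·[0.6200·33.0000 + 0.3800·0.0000] = 20.2574

$20.26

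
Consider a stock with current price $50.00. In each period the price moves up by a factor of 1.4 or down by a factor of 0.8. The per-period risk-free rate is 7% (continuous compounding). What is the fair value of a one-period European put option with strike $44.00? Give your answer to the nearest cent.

$2.04

Risk-neutral probability p = (e^0.07 − 0.8)/(1.4 − 0.8) = 0.2725/0.6000 = 0.4542
Terminal stock prices: S_u = 70, S_d = 40
Terminal payoffs (K − S): max(-26, 0) = 0, max(4, 0) = 4
Node 0 (S = 50): V_0 = e^(−0.07)·[0.4542·0.0000 + 0.5458·4.0000] = 2.0357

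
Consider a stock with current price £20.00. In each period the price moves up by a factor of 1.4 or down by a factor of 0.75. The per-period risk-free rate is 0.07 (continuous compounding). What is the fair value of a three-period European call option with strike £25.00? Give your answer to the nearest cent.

Risk-neutral probability p = (e^0.07 − 0.75)/(1.4 − 0.75) = 0.3225/0.6500 = 0.4962
Terminal stock prices: S_uuu = 54.88, S_uud = 29.4, S_udd = 15.75, S_ddd = 8.438
Terminal payoffs (S − K): max(29.88, 0) = 29.88, max(4.4, 0) = 4.4, max(-9.25, 0) = 0, max(-16.56, 0) = 0
Node uu (S = 39.2): V_uu = e^(−0.07)·[0.4962·29.8800 + 0.5038·4.4000] = 15.8902
Node ud (S = 21): V_ud = e^(−0.07)·[0.4962·4.4000 + 0.5038·0.0000] = 2.0355
Node dd (S = 11.25): V_dd = e^(−0.07)·[0.4962·0.0000 + 0.5038·0.0000] = 0.0000
Node u (S = 28): V_u = e^(−0.07)·[0.4962·15.8902 + 0.5038·2.0355] = 8.3074
Node d (S = 15): V_d = e^(−0.07)·[0.4962·2.0355 + 0.5038·0.0000] = 0.9417
Node 0 (S = 20): V_0 = e^(−0.07)·[0.4962·8.3074 + 0.5038·0.9417] = 4.2856

£4.29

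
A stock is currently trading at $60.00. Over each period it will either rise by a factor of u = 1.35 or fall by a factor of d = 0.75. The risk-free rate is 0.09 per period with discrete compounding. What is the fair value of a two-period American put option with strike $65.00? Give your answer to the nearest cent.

$8.83

Risk-neutral probability p = (1 + 0.09 − 0.75)/(1.35 − 0.75) = 0.3400/0.6000 = 0.5667
Terminal stock prices: S_uu = 109.4, S_ud = 60.75, S_dd = 33.75
Terminal payoffs (K − S): max(-44.35, 0) = 0, max(4.25, 0) = 4.25, max(31.25, 0) = 31.25
Node u (S = 81): continuation = 1/1.09·[0.5667·0.0000 + 0.4333·4.2500] = 1.6896; exercise value = 0.0000 ≤ continuation, so V_u = 1.6896
Node d (S = 45): continuation = 1/1.09·[0.5667·4.2500 + 0.4333·31.2500] = 14.6330; exercise value = 20.0000 > continuation, so V_d = 20.0000 (exercise)
Node 0 (S = 60): continuation = 1/1.09·[0.5667·1.6896 + 0.4333·20.0000] = 8.8295; exercise value = 5.0000 ≤ continuation, so V_0 = 8.8295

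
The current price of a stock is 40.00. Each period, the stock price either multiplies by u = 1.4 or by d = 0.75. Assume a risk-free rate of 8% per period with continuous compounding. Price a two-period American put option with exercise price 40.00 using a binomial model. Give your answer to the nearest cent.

Risk-neutral probability p = (e^0.08 − 0.75)/(1.4 − 0.75) = 0.3333/0.6500 = 0.5127
Terminal stock prices: S_uu = 78.4, S_ud = 42, S_dd = 22.5
Terminal payoffs (K − S): max(-38.4, 0) = 0, max(-2, 0) = 0, max(17.5, 0) = 17.5
Node u (S = 56): continuation = e^(−0.08)·[0.5127·0.0000 + 0.4873·0.0000] = 0.0000; exercise value = 0.0000 ≤ continuation, so V_u = 0.0000
Node d (S = 30): continuation = e^(−0.08)·[0.5127·0.0000 + 0.4873·17.5000] = 7.8713; exercise value = 10.0000 > continuation, so V_d = 10.0000 (exercise)
Node 0 (S = 40): continuation = e^(−0.08)·[0.5127·0.0000 + 0.4873·10.0000] = 4.4979; exercise value = 0.0000 ≤ continuation, so V_0 = 4.4979

4.50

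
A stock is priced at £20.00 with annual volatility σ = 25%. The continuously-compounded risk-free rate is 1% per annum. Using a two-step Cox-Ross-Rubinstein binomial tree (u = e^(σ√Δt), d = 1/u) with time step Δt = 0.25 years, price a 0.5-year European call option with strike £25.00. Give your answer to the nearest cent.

CRR parameters: u = e^(σ√Δt) = e^(0.25·√0.25) = 1.1331, d = 1/u = 0.8825
Per-period rate: rΔt = 0.01·0.25 = 0.0025, so R = e^0.0025 = 1.0025
Risk-neutral probability p = (e^0.0025 − 0.8825)/(1.1331 − 0.8825) = 0.1200/0.2507 = 0.4788
Terminal stock prices: S_uu = 25.68, S_ud = 20, S_dd = 15.58
Terminal payoffs (S − K): max(0.6805, 0) = 0.6805, max(-5, 0) = 0, max(-9.424, 0) = 0
Node u (S = 22.66): V_u = e^(−0.0025)·[0.4788·0.6805 + 0.5212·0.0000] = 0.3250
Node d (S = 17.65): V_d = e^(−0.0025)·[0.4788·0.0000 + 0.5212·0.0000] = 0.0000
Node 0 (S = 20): V_0 = e^(−0.0025)·[0.4788·0.3250 + 0.5212·0.0000] = 0.1552

£0.16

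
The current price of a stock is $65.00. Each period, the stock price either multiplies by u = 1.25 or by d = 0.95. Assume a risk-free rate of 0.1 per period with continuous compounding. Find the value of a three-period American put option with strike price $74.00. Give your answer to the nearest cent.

Risk-neutral probability p = (e^0.1 − 0.95)/(1.25 − 0.95) = 0.1552/0.3000 = 0.5172
Terminal stock prices: S_uuu = 127, S_uud = 96.48, S_udd = 73.33, S_ddd = 55.73
Terminal payoffs (K − S): max(-52.95, 0) = 0, max(-22.48, 0) = 0, max(0.6719, 0) = 0.6719, max(18.27, 0) = 18.27
Node uu (S = 101.6): continuation = e^(−0.1)·[0.5172·0.0000 + 0.4828·0.0000] = 0.0000; exercise value = 0.0000 ≤ continuation, so V_uu = 0.0000
Node ud (S = 77.19): continuation = e^(−0.1)·[0.5172·0.0000 + 0.4828·0.6719] = 0.2935; exercise value = 0.0000 ≤ continuation, so V_ud = 0.2935
Node dd (S = 58.66): continuation = e^(−0.1)·[0.5172·0.6719 + 0.4828·18.2706] = 8.2955; exercise value = 15.3375 > continuation, so V_dd = 15.3375 (exercise)
Node u (S = 81.25): continuation = e^(−0.1)·[0.5172·0.0000 + 0.4828·0.2935] = 0.1282; exercise value = 0.0000 ≤ continuation, so V_u = 0.1282
Node d (S = 61.75): continuation = e^(−0.1)·[0.5172·0.2935 + 0.4828·15.3375] = 6.8371; exercise value = 12.2500 > continuation, so V_d = 12.2500 (exercise)
Node 0 (S = 65): continuation = e^(−0.1)·[0.5172·0.1282 + 0.4828·12.2500] = 5.4111; exercise value = 9.0000 > continuation, so V_0 = 9.0000 (exercise)

$9.00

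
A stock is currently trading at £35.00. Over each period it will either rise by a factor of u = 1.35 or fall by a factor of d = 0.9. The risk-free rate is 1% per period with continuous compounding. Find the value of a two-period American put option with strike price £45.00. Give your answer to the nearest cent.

Risk-neutral probability p = (e^0.01 − 0.9)/(1.35 − 0.9) = 0.1101/0.4500 = 0.2446
Terminal stock prices: S_uu = 63.79, S_ud = 42.52, S_dd = 28.35
Terminal payoffs (K − S): max(-18.79, 0) = 0, max(2.475, 0) = 2.475, max(16.65, 0) = 16.65
Node u (S = 47.25): continuation = e^(−0.01)·[0.2446·0.0000 + 0.7554·2.4750] = 1.8511; exercise value = 0.0000 ≤ continuation, so V_u = 1.8511
Node d (S = 31.5): continuation = e^(−0.01)·[0.2446·2.4750 + 0.7554·16.6500] = 13.0522; exercise value = 13.5000 > continuation, so V_d = 13.5000 (exercise)
Node 0 (S = 35): continuation = e^(−0.01)·[0.2446·1.8511 + 0.7554·13.5000] = 10.5452; exercise value = 10.0000 ≤ continuation, so V_0 = 10.5452

£10.55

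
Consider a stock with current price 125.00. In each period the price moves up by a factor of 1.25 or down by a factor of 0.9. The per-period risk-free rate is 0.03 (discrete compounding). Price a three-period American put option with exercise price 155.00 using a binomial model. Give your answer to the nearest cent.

Risk-neutral probability p = (1 + 0.03 − 0.9)/(1.25 − 0.9) = 0.1300/0.3500 = 0.3714
Terminal stock prices: S_uuu = 244.1, S_uud = 175.8, S_udd = 126.6, S_ddd = 91.13
Terminal payoffs (K − S): max(-89.14, 0) = 0, max(-20.78, 0) = 0, max(28.44, 0) = 28.44, max(63.87, 0) = 63.87
Node uu (S = 195.3): continuation = 1/1.03·[0.3714·0.0000 + 0.6286·0.0000] = 0.0000; exercise value = 0.0000 ≤ continuation, so V_uu = 0.0000
Node ud (S = 140.6): continuation = 1/1.03·[0.3714·0.0000 + 0.6286·28.4375] = 17.3544; exercise value = 14.3750 ≤ continuation, so V_ud = 17.3544
Node dd (S = 101.2): continuation = 1/1.03·[0.3714·28.4375 + 0.6286·63.8750] = 49.2354; exercise value = 53.7500 > continuation, so V_dd = 53.7500 (exercise)
Node u (S = 156.2): continuation = 1/1.03·[0.3714·0.0000 + 0.6286·17.3544] = 10.5907; exercise value = 0.0000 ≤ continuation, so V_u = 10.5907
Node d (S = 112.5): continuation = 1/1.03·[0.3714·17.3544 + 0.6286·53.7500] = 39.0598; exercise value = 42.5000 > continuation, so V_d = 42.5000 (exercise)
Node 0 (S = 125): continuation = 1/1.03·[0.3714·10.5907 + 0.6286·42.5000] = 29.7553; exercise value = 30.0000 > continuation, so V_0 = 30.0000 (exercise)

30.00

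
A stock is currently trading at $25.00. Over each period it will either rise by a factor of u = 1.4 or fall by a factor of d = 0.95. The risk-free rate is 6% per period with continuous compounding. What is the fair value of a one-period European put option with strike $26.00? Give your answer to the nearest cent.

Risk-neutral probability p = (e^0.06 − 0.95)/(1.4 − 0.95) = 0.1118/0.4500 = 0.2485
Terminal stock prices: S_u = 35, S_d = 23.75
Terminal payoffs (K − S): max(-9, 0) = 0, max(2.25, 0) = 2.25
Node 0 (S = 25): V_0 = e^(−0.06)·[0.2485·0.0000 + 0.7515·2.2500] = 1.5924

$1.59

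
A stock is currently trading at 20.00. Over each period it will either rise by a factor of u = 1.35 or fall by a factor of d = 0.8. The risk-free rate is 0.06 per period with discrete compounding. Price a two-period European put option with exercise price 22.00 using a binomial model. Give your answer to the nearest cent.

Risk-neutral probability p = (1 + 0.06 − 0.8)/(1.35 − 0.8) = 0.2600/0.5500 = 0.4727
Terminal stock prices: S_uu = 36.45, S_ud = 21.6, S_dd = 12.8
Terminal payoffs (K − S): max(-14.45, 0) = 0, max(0.4, 0) = 0.4, max(9.2, 0) = 9.2
Node u (S = 27): V_u = 1/1.06·[0.4727·0.0000 + 0.5273·0.4000] = 0.1990
Node d (S = 16): V_d = 1/1.06·[0.4727·0.4000 + 0.5273·9.2000] = 4.7547
Node 0 (S = 20): V_0 = 1/1.06·[0.4727·0.1990 + 0.5273·4.7547] = 2.4539

2.45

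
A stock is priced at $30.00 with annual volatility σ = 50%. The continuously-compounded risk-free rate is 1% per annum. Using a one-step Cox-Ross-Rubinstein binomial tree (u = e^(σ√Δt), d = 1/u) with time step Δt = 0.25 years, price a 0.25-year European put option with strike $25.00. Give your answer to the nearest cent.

$0.91

CRR parameters: u = e^(σ√Δt) = e^(0.5·√0.25) = 1.2840, d = 1/u = 0.7788
Per-period rate: rΔt = 0.01·0.25 = 0.0025, so R = e^0.0025 = 1.0025
Risk-neutral probability p = (e^0.0025 − 0.7788)/(1.2840 − 0.7788) = 0.2237/0.5052 = 0.4428
Terminal stock prices: S_u = 38.52, S_d = 23.36
Terminal payoffs (K − S): max(-13.52, 0) = 0, max(1.636, 0) = 1.636
Node 0 (S = 30): V_0 = e^(−0.0025)·[0.4428·0.0000 + 0.5572·1.6360] = 0.9093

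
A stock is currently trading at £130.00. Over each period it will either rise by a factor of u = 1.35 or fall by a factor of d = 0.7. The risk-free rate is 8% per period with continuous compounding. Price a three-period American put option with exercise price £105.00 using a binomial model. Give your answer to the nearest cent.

£8.89

Risk-neutral probability p = (e^0.08 − 0.7)/(1.35 − 0.7) = 0.3833/0.6500 = 0.5897
Terminal stock prices: S_uuu = 319.8, S_uud = 165.8, S_udd = 85.99, S_ddd = 44.59
Terminal payoffs (K − S): max(-214.8, 0) = 0, max(-60.85, 0) = 0, max(19.01, 0) = 19.01, max(60.41, 0) = 60.41
Node uu (S = 236.9): continuation = e^(−0.08)·[0.5897·0.0000 + 0.4103·0.0000] = 0.0000; exercise value = 0.0000 ≤ continuation, so V_uu = 0.0000
Node ud (S = 122.8): continuation = e^(−0.08)·[0.5897·0.0000 + 0.4103·19.0050] = 7.1987; exercise value = 0.0000 ≤ continuation, so V_ud = 7.1987
Node dd (S = 63.7): continuation = e^(−0.08)·[0.5897·19.0050 + 0.4103·60.4100] = 33.2272; exercise value = 41.3000 > continuation, so V_dd = 41.3000 (exercise)
Node u (S = 175.5): continuation = e^(−0.08)·[0.5897·0.0000 + 0.4103·7.1987] = 2.7267; exercise value = 0.0000 ≤ continuation, so V_u = 2.7267
Node d (S = 91): continuation = e^(−0.08)·[0.5897·7.1987 + 0.4103·41.3000] = 19.5621; exercise value = 14.0000 ≤ continuation, so V_d = 19.5621
Node 0 (S = 130): continuation = e^(−0.08)·[0.5897·2.7267 + 0.4103·19.5621] = 8.8940; exercise value = 0.0000 ≤ continuation, so V_0 = 8.8940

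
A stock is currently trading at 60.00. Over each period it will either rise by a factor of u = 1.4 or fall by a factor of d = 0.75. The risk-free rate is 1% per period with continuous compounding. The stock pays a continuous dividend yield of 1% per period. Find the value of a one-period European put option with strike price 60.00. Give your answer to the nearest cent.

Per-period risk-free factor R = e^0.01 = 1.0101; dividend-adjusted growth = e^(0.01−0.01) = 1.0000.
Risk-neutral probability p = (1.0000 − 0.75)/(1.4 − 0.75) = 0.2500/0.6500 = 0.3846
Terminal stock prices: S_u = 84, S_d = 45
Terminal payoffs (K − S): max(-24, 0) = 0, max(15, 0) = 15
Node 0 (S = 60): V_0 = e^(−0.01)·[0.3846·0.0000 + 0.6154·15.0000] = 9.1389

9.14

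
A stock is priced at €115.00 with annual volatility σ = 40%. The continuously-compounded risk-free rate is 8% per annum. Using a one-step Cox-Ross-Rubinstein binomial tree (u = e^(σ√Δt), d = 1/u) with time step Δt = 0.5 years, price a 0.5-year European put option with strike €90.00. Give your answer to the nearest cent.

€1.60

CRR parameters: u = e^(σ√Δt) = e^(0.4·√0.5) = 1.3269, d = 1/u = 0.7536
Per-period rate: rΔt = 0.08·0.5 = 0.04, so R = e^0.04 = 1.0408
Risk-neutral probability p = (e^0.04 − 0.7536)/(1.3269 − 0.7536) = 0.2872/0.5733 = 0.5009
Terminal stock prices: S_u = 152.6, S_d = 86.67
Terminal payoffs (K − S): max(-62.59, 0) = 0, max(3.332, 0) = 3.332
Node 0 (S = 115): V_0 = e^(−0.04)·[0.5009·0.0000 + 0.4991·3.3316] = 1.5974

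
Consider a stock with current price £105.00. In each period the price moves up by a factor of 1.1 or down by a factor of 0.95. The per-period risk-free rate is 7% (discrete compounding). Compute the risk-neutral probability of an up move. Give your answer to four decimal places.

Risk-neutral probability p = (1 + 0.07 − 0.95)/(1.1 − 0.95) = 0.1200/0.1500 = 0.8000

p = 0.8000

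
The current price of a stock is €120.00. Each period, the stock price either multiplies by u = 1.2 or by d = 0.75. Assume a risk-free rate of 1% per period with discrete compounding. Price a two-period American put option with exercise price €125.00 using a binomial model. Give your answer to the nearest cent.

€18.70

Risk-neutral probability p = (1 + 0.01 − 0.75)/(1.2 − 0.75) = 0.2600/0.4500 = 0.5778
Terminal stock prices: S_uu = 172.8, S_ud = 108, S_dd = 67.5
Terminal payoffs (K − S): max(-47.8, 0) = 0, max(17, 0) = 17, max(57.5, 0) = 57.5
Node u (S = 144): continuation = 1/1.01·[0.5778·0.0000 + 0.4222·17.0000] = 7.1067; exercise value = 0.0000 ≤ continuation, so V_u = 7.1067
Node d (S = 90): continuation = 1/1.01·[0.5778·17.0000 + 0.4222·57.5000] = 33.7624; exercise value = 35.0000 > continuation, so V_d = 35.0000 (exercise)
Node 0 (S = 120): continuation = 1/1.01·[0.5778·7.1067 + 0.4222·35.0000] = 18.6969; exercise value = 5.0000 ≤ continuation, so V_0 = 18.6969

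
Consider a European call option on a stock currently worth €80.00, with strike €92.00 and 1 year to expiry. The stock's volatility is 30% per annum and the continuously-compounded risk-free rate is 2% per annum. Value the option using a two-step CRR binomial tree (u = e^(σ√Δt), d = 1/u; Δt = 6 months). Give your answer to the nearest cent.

CRR parameters: u = e^(σ√Δt) = e^(0.3·√0.5) = 1.2363, d = 1/u = 0.8089
Per-period rate: rΔt = 0.02·0.5 = 0.01, so R = e^0.01 = 1.0101
Risk-neutral probability p = (e^0.01 − 0.8089)/(1.2363 − 0.8089) = 0.2012/0.4275 = 0.4707
Terminal stock prices: S_uu = 122.3, S_ud = 80, S_dd = 52.34
Terminal payoffs (S − K): max(30.28, 0) = 30.28, max(-12, 0) = 0, max(-39.66, 0) = 0
Node u (S = 98.9): V_u = e^(−0.01)·[0.4707·30.2772 + 0.5293·0.0000] = 14.1090
Node d (S = 64.71): V_d = e^(−0.01)·[0.4707·0.0000 + 0.5293·0.0000] = 0.0000
Node 0 (S = 80): V_0 = e^(−0.01)·[0.4707·14.1090 + 0.5293·0.0000] = 6.5747

€6.57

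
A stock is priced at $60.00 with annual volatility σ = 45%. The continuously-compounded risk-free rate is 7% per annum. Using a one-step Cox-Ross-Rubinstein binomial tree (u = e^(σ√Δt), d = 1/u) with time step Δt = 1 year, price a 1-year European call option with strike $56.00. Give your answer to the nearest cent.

$16.60

CRR parameters: u = e^(σ√Δt) = e^(0.45·√1) = 1.5683, d = 1/u = 0.6376
Per-period rate: rΔt = 0.07·1 = 0.07, so R = e^0.07 = 1.0725
Risk-neutral probability p = (e^0.07 − 0.6376)/(1.5683 − 0.6376) = 0.4349/0.9307 = 0.4673
Terminal stock prices: S_u = 94.1, S_d = 38.26
Terminal payoffs (S − K): max(38.1, 0) = 38.1, max(-17.74, 0) = 0
Node 0 (S = 60): V_0 = e^(−0.07)·[0.4673·38.0987 + 0.5327·0.0000] = 16.5988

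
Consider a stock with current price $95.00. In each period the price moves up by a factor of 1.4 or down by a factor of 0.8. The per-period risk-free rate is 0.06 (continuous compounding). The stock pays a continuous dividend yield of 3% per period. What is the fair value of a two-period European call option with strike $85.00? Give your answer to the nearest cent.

Per-period risk-free factor R = e^0.06 = 1.0618; dividend-adjusted growth = e^(0.06−0.03) = 1.0305.
Risk-neutral probability p = (1.0305 − 0.8)/(1.4 − 0.8) = 0.2305/0.6000 = 0.3841
Terminal stock prices: S_uu = 186.2, S_ud = 106.4, S_dd = 60.8
Terminal payoffs (S − K): max(101.2, 0) = 101.2, max(21.4, 0) = 21.4, max(-24.2, 0) = 0
Node u (S = 133): V_u = e^(−0.06)·[0.3841·101.2000 + 0.6159·21.4000] = 49.0193
Node d (S = 76): V_d = e^(−0.06)·[0.3841·21.4000 + 0.6159·0.0000] = 7.7409
Node 0 (S = 95): V_0 = e^(−0.06)·[0.3841·49.0193 + 0.6159·7.7409] = 22.2214

$22.22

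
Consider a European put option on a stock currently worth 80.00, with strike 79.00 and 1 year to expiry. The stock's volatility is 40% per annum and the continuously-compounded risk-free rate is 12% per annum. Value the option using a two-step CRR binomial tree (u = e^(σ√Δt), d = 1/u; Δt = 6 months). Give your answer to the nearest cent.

6.36

CRR parameters: u = e^(σ√Δt) = e^(0.4·√0.5) = 1.3269, d = 1/u = 0.7536
Per-period rate: rΔt = 0.12·0.5 = 0.06, so R = e^0.06 = 1.0618
Risk-neutral probability p = (e^0.06 − 0.7536)/(1.3269 − 0.7536) = 0.3082/0.5733 = 0.5376
Terminal stock prices: S_uu = 140.9, S_ud = 80, S_dd = 45.44
Terminal payoffs (K − S): max(-61.85, 0) = 0, max(-1, 0) = 0, max(33.56, 0) = 33.56
Node u (S = 106.2): V_u = e^(−0.06)·[0.5376·0.0000 + 0.4624·0.0000] = 0.0000
Node d (S = 60.29): V_d = e^(−0.06)·[0.5376·0.0000 + 0.4624·33.5623] = 14.6146
Node 0 (S = 80): V_0 = e^(−0.06)·[0.5376·0.0000 + 0.4624·14.6146] = 6.3639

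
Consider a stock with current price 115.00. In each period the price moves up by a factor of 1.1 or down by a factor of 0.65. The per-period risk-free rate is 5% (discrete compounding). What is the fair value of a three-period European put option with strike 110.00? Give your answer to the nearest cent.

Risk-neutral probability p = (1 + 0.05 − 0.65)/(1.1 − 0.65) = 0.4000/0.4500 = 0.8889
Terminal stock prices: S_uuu = 153.1, S_uud = 90.45, S_udd = 53.45, S_ddd = 31.58
Terminal payoffs (K − S): max(-43.07, 0) = 0, max(19.55, 0) = 19.55, max(56.55, 0) = 56.55, max(78.42, 0) = 78.42
Node uu (S = 139.2): V_uu = 1/1.05·[0.8889·0.0000 + 0.1111·19.5525] = 2.0690
Node ud (S = 82.23): V_ud = 1/1.05·[0.8889·19.5525 + 0.1111·56.5537] = 22.5369
Node dd (S = 48.59): V_dd = 1/1.05·[0.8889·56.5537 + 0.1111·78.4181] = 56.1744
Node u (S = 126.5): V_u = 1/1.05·[0.8889·2.0690 + 0.1111·22.5369] = 4.1364
Node d (S = 74.75): V_d = 1/1.05·[0.8889·22.5369 + 0.1111·56.1744] = 25.0232
Node 0 (S = 115): V_0 = 1/1.05·[0.8889·4.1364 + 0.1111·25.0232] = 6.1497

6.15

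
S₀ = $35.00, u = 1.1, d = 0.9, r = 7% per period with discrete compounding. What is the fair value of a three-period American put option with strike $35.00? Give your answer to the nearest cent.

Risk-neutral probability p = (1 + 0.07 − 0.9)/(1.1 − 0.9) = 0.1700/0.2000 = 0.8500
Terminal stock prices: S_uuu = 46.59, S_uud = 38.12, S_udd = 31.19, S_ddd = 25.52
Terminal payoffs (K − S): max(-11.59, 0) = 0, max(-3.115, 0) = 0, max(3.815, 0) = 3.815, max(9.485, 0) = 9.485
Node uu (S = 42.35): continuation = 1/1.07·[0.8500·0.0000 + 0.1500·0.0000] = 0.0000; exercise value = 0.0000 ≤ continuation, so V_uu = 0.0000
Node ud (S = 34.65): continuation = 1/1.07·[0.8500·0.0000 + 0.1500·3.8150] = 0.5348; exercise value = 0.3500 ≤ continuation, so V_ud = 0.5348
Node dd (S = 28.35): continuation = 1/1.07·[0.8500·3.8150 + 0.1500·9.4850] = 4.3603; exercise value = 6.6500 > continuation, so V_dd = 6.6500 (exercise)
Node u (S = 38.5): continuation = 1/1.07·[0.8500·0.0000 + 0.1500·0.5348] = 0.0750; exercise value = 0.0000 ≤ continuation, so V_u = 0.0750
Node d (S = 31.5): continuation = 1/1.07·[0.8500·0.5348 + 0.1500·6.6500] = 1.3571; exercise value = 3.5000 > continuation, so V_d = 3.5000 (exercise)
Node 0 (S = 35): continuation = 1/1.07·[0.8500·0.0750 + 0.1500·3.5000] = 0.5502; exercise value = 0.0000 ≤ continuation, so V_0 = 0.5502

$0.55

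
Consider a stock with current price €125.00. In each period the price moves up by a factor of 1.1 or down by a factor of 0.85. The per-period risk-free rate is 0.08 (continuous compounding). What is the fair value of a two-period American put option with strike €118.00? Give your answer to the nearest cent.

€0.78

Risk-neutral probability p = (e^0.08 − 0.85)/(1.1 − 0.85) = 0.2333/0.2500 = 0.9331
Terminal stock prices: S_uu = 151.3, S_ud = 116.9, S_dd = 90.31
Terminal payoffs (K − S): max(-33.25, 0) = 0, max(1.125, 0) = 1.125, max(27.69, 0) = 27.69
Node u (S = 137.5): continuation = e^(−0.08)·[0.9331·0.0000 + 0.0669·1.1250] = 0.0694; exercise value = 0.0000 ≤ continuation, so V_u = 0.0694
Node d (S = 106.2): continuation = e^(−0.08)·[0.9331·1.1250 + 0.0669·27.6875] = 2.6777; exercise value = 11.7500 > continuation, so V_d = 11.7500 (exercise)
Node 0 (S = 125): continuation = e^(−0.08)·[0.9331·0.0694 + 0.0669·11.7500] = 0.7849; exercise value = 0.0000 ≤ continuation, so V_0 = 0.7849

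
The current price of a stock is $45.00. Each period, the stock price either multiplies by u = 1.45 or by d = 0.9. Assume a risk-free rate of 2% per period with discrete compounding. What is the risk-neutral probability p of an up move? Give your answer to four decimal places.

Risk-neutral probability p = (1 + 0.02 − 0.9)/(1.45 − 0.9) = 0.1200/0.5500 = 0.2182

p = 0.2182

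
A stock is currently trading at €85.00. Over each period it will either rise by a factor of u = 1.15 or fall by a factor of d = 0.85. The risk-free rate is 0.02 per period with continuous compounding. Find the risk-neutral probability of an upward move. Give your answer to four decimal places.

Risk-neutral probability p = (e^0.02 − 0.85)/(1.15 − 0.85) = 0.1702/0.3000 = 0.5673

p = 0.5673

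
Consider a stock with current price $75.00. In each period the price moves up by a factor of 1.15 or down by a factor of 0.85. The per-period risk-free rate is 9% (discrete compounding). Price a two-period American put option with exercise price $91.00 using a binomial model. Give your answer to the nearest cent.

$16.00

Risk-neutral probability p = (1 + 0.09 − 0.85)/(1.15 − 0.85) = 0.2400/0.3000 = 0.8000
Terminal stock prices: S_uu = 99.19, S_ud = 73.31, S_dd = 54.19
Terminal payoffs (K − S): max(-8.187, 0) = 0, max(17.69, 0) = 17.69, max(36.81, 0) = 36.81
Node u (S = 86.25): continuation = 1/1.09·[0.8000·0.0000 + 0.2000·17.6875] = 3.2454; exercise value = 4.7500 > continuation, so V_u = 4.7500 (exercise)
Node d (S = 63.75): continuation = 1/1.09·[0.8000·17.6875 + 0.2000·36.8125] = 19.7362; exercise value = 27.2500 > continuation, so V_d = 27.2500 (exercise)
Node 0 (S = 75): continuation = 1/1.09·[0.8000·4.7500 + 0.2000·27.2500] = 8.4862; exercise value = 16.0000 > continuation, so V_0 = 16.0000 (exercise)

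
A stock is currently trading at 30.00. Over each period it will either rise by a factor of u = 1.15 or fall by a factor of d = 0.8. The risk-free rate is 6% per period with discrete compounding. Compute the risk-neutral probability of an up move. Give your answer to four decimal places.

p = 0.7429

Risk-neutral probability p = (1 + 0.06 − 0.8)/(1.15 − 0.8) = 0.2600/0.3500 = 0.7429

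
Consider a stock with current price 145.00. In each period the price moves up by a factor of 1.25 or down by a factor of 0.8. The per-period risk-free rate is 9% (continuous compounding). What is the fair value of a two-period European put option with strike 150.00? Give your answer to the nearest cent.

7.62

Risk-neutral probability p = (e^0.09 − 0.8)/(1.25 − 0.8) = 0.2942/0.4500 = 0.6537
Terminal stock prices: S_uu = 226.6, S_ud = 145, S_dd = 92.8
Terminal payoffs (K − S): max(-76.56, 0) = 0, max(5, 0) = 5, max(57.2, 0) = 57.2
Node u (S = 181.2): V_u = e^(−0.09)·[0.6537·0.0000 + 0.3463·5.0000] = 1.5824
Node d (S = 116): V_d = e^(−0.09)·[0.6537·5.0000 + 0.3463·57.2000] = 21.0897
Node 0 (S = 145): V_0 = e^(−0.09)·[0.6537·1.5824 + 0.3463·21.0897] = 7.6198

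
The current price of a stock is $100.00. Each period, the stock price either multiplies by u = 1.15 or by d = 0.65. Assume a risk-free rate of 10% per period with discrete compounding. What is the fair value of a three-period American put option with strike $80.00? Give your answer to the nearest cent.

$1.75

Risk-neutral probability p = (1 + 0.1 − 0.65)/(1.15 − 0.65) = 0.4500/0.5000 = 0.9000
Terminal stock prices: S_uuu = 152.1, S_uud = 85.96, S_udd = 48.59, S_ddd = 27.46
Terminal payoffs (K − S): max(-72.09, 0) = 0, max(-5.962, 0) = 0, max(31.41, 0) = 31.41, max(52.54, 0) = 52.54
Node uu (S = 132.2): continuation = 1/1.1·[0.9000·0.0000 + 0.1000·0.0000] = 0.0000; exercise value = 0.0000 ≤ continuation, so V_uu = 0.0000
Node ud (S = 74.75): continuation = 1/1.1·[0.9000·0.0000 + 0.1000·31.4125] = 2.8557; exercise value = 5.2500 > continuation, so V_ud = 5.2500 (exercise)
Node dd (S = 42.25): continuation = 1/1.1·[0.9000·31.4125 + 0.1000·52.5375] = 30.4773; exercise value = 37.7500 > continuation, so V_dd = 37.7500 (exercise)
Node u (S = 115): continuation = 1/1.1·[0.9000·0.0000 + 0.1000·5.2500] = 0.4773; exercise value = 0.0000 ≤ continuation, so V_u = 0.4773
Node d (S = 65): continuation = 1/1.1·[0.9000·5.2500 + 0.1000·37.7500] = 7.7273; exercise value = 15.0000 > continuation, so V_d = 15.0000 (exercise)
Node 0 (S = 100): continuation = 1/1.1·[0.9000·0.4773 + 0.1000·15.0000] = 1.7541; exercise value = 0.0000 ≤ continuation, so V_0 = 1.7541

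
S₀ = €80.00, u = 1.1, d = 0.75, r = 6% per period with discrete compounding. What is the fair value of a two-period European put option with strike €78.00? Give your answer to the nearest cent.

Risk-neutral probability p = (1 + 0.06 − 0.75)/(1.1 − 0.75) = 0.3100/0.3500 = 0.8857
Terminal stock prices: S_uu = 96.8, S_ud = 66, S_dd = 45
Terminal payoffs (K − S): max(-18.8, 0) = 0, max(12, 0) = 12, max(33, 0) = 33
Node u (S = 88): V_u = 1/1.06·[0.8857·0.0000 + 0.1143·12.0000] = 1.2938
Node d (S = 60): V_d = 1/1.06·[0.8857·12.0000 + 0.1143·33.0000] = 13.5849
Node 0 (S = 80): V_0 = 1/1.06·[0.8857·1.2938 + 0.1143·13.5849] = 2.5458

€2.55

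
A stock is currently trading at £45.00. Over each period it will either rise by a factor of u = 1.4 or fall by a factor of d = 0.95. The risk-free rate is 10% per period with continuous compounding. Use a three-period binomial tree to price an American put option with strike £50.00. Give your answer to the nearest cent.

Risk-neutral probability p = (e^0.1 − 0.95)/(1.4 − 0.95) = 0.1552/0.4500 = 0.3448
Terminal stock prices: S_uuu = 123.5, S_uud = 83.79, S_udd = 56.86, S_ddd = 38.58
Terminal payoffs (K − S): max(-73.48, 0) = 0, max(-33.79, 0) = 0, max(-6.857, 0) = 0, max(11.42, 0) = 11.42
Node uu (S = 88.2): continuation = e^(−0.1)·[0.3448·0.0000 + 0.6552·0.0000] = 0.0000; exercise value = 0.0000 ≤ continuation, so V_uu = 0.0000
Node ud (S = 59.85): continuation = e^(−0.1)·[0.3448·0.0000 + 0.6552·0.0000] = 0.0000; exercise value = 0.0000 ≤ continuation, so V_ud = 0.0000
Node dd (S = 40.61): continuation = e^(−0.1)·[0.3448·0.0000 + 0.6552·11.4181] = 6.7690; exercise value = 9.3875 > continuation, so V_dd = 9.3875 (exercise)
Node u (S = 63): continuation = e^(−0.1)·[0.3448·0.0000 + 0.6552·0.0000] = 0.0000; exercise value = 0.0000 ≤ continuation, so V_u = 0.0000
Node d (S = 42.75): continuation = e^(−0.1)·[0.3448·0.0000 + 0.6552·9.3875] = 5.5652; exercise value = 7.2500 > continuation, so V_d = 7.2500 (exercise)
Node 0 (S = 45): continuation = e^(−0.1)·[0.3448·0.0000 + 0.6552·7.2500] = 4.2980; exercise value = 5.0000 > continuation, so V_0 = 5.0000 (exercise)

£5.00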